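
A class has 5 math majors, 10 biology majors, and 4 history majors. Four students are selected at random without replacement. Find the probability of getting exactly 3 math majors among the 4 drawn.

35/969

One ordering (math majors drawn first) has probability 5/19 × 4/18 × 3/17 × 14/16 = 840/93024 = 35/3876.
There are C(4,3) = 4 such orderings, each equally likely, so P = 4 × 35/3876 = 35/969.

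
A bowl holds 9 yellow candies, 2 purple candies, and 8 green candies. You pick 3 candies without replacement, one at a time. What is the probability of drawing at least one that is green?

268/323

P(no green) = 11/19 × 10/18 × 9/17 = 990/5814 = 55/323.
P(at least one) = 1 − 55/323 = 268/323.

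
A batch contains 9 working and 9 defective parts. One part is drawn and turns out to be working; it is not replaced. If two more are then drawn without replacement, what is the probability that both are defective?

9/34

With the first part removed, 9 defective remain out of 17.
P = 9/17 × 8/16 = 72/272 = 9/34.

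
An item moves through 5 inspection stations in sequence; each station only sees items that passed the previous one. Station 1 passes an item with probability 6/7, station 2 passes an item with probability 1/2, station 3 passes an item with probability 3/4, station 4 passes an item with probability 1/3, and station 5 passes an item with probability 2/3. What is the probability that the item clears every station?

1/14

Multiplying along the chain,
P = 6/7 × 1/2 × 3/4 × 1/3 × 2/3 = 36/504 = 1/14.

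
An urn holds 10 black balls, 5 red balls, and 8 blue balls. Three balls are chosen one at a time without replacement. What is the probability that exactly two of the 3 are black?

One ordering (black drawn first) has probability 10/23 × 9/22 × 13/21 = 1170/10626 = 195/1771.
There are C(3,2) = 3 such orderings, each equally likely, so P = 3 × 195/1771 = 585/1771.

585/1771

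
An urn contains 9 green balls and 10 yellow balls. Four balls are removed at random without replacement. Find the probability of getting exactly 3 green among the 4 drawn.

70/323

One ordering (green drawn first) has probability 9/19 × 8/18 × 7/17 × 10/16 = 5040/93024 = 35/646.
There are C(4,3) = 4 such orderings, each equally likely, so P = 4 × 35/646 = 70/323.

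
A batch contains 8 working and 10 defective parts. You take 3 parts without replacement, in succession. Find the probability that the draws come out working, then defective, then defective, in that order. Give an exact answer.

Chain rule:
P = 8/18 × 10/17 × 9/16 = 720/4896 = 5/34.

5/34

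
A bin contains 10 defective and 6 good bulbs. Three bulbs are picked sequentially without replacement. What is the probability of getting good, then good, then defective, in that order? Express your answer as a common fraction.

Chain rule:
P = 6/16 × 5/15 × 10/14 = 300/3360 = 5/56.

5/56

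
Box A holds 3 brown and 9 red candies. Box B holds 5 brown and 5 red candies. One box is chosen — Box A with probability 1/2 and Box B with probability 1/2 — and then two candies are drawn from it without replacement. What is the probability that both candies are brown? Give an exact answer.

53/396

From Box A: P(both brown) = (3/12)(2/11) = 1/22.
From Box B: P(both brown) = (5/10)(4/9) = 2/9.
Total probability = (1/2)(1/22) + (1/2)(2/9) = 53/396.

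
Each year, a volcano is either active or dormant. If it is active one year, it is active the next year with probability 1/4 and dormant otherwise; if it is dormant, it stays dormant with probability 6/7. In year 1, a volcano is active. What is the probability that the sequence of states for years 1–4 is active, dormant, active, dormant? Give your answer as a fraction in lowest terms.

Year 1 is given. For each transition, use the conditional probability from the current state:
P(dormant | active) = 3/4; P(active | dormant) = 1/7; P(dormant | active) = 3/4.
P = 3/4 × 1/7 × 3/4 = 9/112.

9/112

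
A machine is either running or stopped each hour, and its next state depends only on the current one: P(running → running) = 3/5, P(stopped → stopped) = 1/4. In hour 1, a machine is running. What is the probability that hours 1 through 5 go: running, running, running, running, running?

81/625

Hour 1 is given. For each transition, use the conditional probability from the current state:
P(running | running) = 3/5; P(running | running) = 3/5; P(running | running) = 3/5; P(running | running) = 3/5.
P = 3/5 × 3/5 × 3/5 × 3/5 = 81/625.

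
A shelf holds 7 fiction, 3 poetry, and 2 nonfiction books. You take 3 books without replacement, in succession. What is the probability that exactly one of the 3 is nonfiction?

One ordering (nonfiction drawn first) has probability 2/12 × 10/11 × 9/10 = 180/1320 = 3/22.
There are C(3,1) = 3 such orderings, each equally likely, so P = 3 × 3/22 = 9/22.

9/22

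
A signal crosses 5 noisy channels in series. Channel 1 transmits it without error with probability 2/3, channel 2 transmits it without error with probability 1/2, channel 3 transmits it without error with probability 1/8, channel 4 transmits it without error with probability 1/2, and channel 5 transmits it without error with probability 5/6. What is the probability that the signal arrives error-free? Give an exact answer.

The events are sequential, so multiply the conditional probabilities:
P = 2/3 × 1/2 × 1/8 × 1/2 × 5/6 = 10/576 = 5/288.

5/288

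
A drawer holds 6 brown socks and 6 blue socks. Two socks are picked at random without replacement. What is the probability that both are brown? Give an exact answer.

P(all brown) = 6/12 × 5/11 = 30/132 = 5/22.

5/22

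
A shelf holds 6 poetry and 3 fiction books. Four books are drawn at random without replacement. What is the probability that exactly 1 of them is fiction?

One ordering (fiction drawn first) has probability 3/9 × 6/8 × 5/7 × 4/6 = 360/3024 = 5/42.
There are C(4,1) = 4 such orderings, each equally likely, so P = 4 × 5/42 = 10/21.

10/21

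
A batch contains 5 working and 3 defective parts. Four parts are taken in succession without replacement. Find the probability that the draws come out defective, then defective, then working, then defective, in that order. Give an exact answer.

Chain rule:
P = 3/8 × 2/7 × 5/6 × 1/5 = 30/1680 = 1/56.

1/56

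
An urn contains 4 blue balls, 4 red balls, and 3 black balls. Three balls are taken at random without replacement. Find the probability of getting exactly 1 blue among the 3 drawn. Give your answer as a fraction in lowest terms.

28/55

One ordering (blue drawn first) has probability 4/11 × 7/10 × 6/9 = 168/990 = 28/165.
There are C(3,1) = 3 such orderings, each equally likely, so P = 3 × 28/165 = 28/55.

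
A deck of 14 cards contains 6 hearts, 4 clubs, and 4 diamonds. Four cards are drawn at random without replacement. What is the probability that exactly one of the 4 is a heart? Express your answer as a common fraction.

48/143

One ordering (a heart drawn first) has probability 6/14 × 8/13 × 7/12 × 6/11 = 2016/24024 = 12/143.
There are C(4,1) = 4 such orderings, each equally likely, so P = 4 × 12/143 = 48/143.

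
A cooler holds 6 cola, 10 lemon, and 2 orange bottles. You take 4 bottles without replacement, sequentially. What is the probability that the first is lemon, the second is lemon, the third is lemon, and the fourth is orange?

1/51

Multiply the probability of each draw given the previous ones:
P = 10/18 × 9/17 × 8/16 × 2/15 = 1440/73440 = 1/51.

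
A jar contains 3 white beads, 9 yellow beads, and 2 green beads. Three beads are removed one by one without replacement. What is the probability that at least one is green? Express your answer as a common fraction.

36/91

P(no green) = 12/14 × 11/13 × 10/12 = 1320/2184 = 55/91.
P(at least one) = 1 − 55/91 = 36/91.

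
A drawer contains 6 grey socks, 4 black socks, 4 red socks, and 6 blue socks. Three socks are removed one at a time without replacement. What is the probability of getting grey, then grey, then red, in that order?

Each draw changes the counts, so multiply the conditional probabilities along the sequence:
P = 6/20 × 5/19 × 4/18 = 120/6840 = 1/57.

1/57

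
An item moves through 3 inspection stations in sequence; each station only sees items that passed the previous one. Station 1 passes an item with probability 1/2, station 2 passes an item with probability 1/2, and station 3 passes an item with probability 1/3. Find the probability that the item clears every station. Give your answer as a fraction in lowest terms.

1/12

Multiplying along the chain,
P = 1/2 × 1/2 × 1/3 = 1/12.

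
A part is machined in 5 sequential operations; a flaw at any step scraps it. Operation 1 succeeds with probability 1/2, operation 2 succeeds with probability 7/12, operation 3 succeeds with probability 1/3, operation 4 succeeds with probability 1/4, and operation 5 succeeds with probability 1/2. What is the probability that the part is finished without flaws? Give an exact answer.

Each stage is reached only if all earlier stages succeed, so
P = 1/2 × 7/12 × 1/3 × 1/4 × 1/2 = 7/576.

7/576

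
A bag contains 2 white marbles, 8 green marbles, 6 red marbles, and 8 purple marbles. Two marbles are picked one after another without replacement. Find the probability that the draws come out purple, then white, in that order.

Multiply the probability of each draw given the previous ones:
P = 8/24 × 2/23 = 16/552 = 2/69.

2/69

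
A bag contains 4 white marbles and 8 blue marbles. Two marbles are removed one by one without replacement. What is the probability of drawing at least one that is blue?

10/11

P(no blue) = 4/12 × 3/11 = 12/132 = 1/11.
P(at least one) = 1 − 1/11 = 10/11.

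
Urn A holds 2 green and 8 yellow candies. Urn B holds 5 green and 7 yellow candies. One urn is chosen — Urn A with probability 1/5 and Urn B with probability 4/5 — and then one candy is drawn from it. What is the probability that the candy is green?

From Urn A: P(green) = 2/10.
From Urn B: P(green) = 5/12.
Total probability = (1/5)(2/10) + (4/5)(5/12) = 28/75.

28/75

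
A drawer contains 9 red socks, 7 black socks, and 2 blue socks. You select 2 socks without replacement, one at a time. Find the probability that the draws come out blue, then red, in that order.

1/17

Multiply the probability of each draw given the previous ones:
P = 2/18 × 9/17 = 18/306 = 1/17.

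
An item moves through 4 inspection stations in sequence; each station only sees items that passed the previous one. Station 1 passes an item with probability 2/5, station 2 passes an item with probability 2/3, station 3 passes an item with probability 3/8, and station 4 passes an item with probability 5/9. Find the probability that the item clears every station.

1/18

Multiplying along the chain,
P = 2/5 × 2/3 × 3/8 × 5/9 = 60/1080 = 1/18.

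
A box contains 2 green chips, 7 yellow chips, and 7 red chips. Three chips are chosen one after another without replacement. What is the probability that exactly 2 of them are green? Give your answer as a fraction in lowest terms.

One ordering (green drawn first) has probability 2/16 × 1/15 × 14/14 = 28/3360 = 1/120.
There are C(3,2) = 3 such orderings, each equally likely, so P = 3 × 1/120 = 1/40.

1/40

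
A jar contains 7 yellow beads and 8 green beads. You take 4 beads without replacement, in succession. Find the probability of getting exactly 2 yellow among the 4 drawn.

One ordering (yellow drawn first) has probability 7/15 × 6/14 × 8/13 × 7/12 = 2352/32760 = 14/195.
There are C(4,2) = 6 such orderings, each equally likely, so P = 6 × 14/195 = 28/65.

28/65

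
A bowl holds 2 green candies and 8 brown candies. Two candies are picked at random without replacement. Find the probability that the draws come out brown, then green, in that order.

Multiply the probability of each draw given the previous ones:
P = 8/10 × 2/9 = 16/90 = 8/45.

8/45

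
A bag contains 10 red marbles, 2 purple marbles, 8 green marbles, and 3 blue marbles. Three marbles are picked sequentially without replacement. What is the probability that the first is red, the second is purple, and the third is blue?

Chain rule:
P = 10/23 × 2/22 × 3/21 = 60/10626 = 10/1771.

10/1771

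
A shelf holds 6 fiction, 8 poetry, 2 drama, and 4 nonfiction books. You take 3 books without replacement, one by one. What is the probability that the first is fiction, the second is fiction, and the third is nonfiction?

Chain rule:
P = 6/20 × 5/19 × 4/18 = 120/6840 = 1/57.

1/57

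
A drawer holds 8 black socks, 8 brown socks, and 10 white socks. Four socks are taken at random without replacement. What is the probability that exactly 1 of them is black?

One ordering (black drawn first) has probability 8/26 × 18/25 × 17/24 × 16/23 = 39168/358800 = 816/7475.
There are C(4,1) = 4 such orderings, each equally likely, so P = 4 × 816/7475 = 3264/7475.

3264/7475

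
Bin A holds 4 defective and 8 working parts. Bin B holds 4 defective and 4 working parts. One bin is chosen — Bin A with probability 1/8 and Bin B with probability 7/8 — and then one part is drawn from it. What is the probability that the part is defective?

From Bin A: P(defective) = 4/12.
From Bin B: P(defective) = 4/8.
Total probability = (1/8)(4/12) + (7/8)(4/8) = 23/48.

23/48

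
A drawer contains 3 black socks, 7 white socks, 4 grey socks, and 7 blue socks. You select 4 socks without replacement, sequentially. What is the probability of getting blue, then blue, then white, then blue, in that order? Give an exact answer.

7/684

Chain rule:
P = 7/21 × 6/20 × 7/19 × 5/18 = 1470/143640 = 7/684.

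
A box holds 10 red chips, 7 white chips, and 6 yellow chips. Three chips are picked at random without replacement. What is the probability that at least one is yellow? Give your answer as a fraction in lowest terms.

1091/1771

P(no yellow) = 17/23 × 16/22 × 15/21 = 4080/10626 = 680/1771.
P(at least one) = 1 − 680/1771 = 1091/1771.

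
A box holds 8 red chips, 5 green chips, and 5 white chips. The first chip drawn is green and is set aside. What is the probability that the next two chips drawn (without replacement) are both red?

After the first draw, 8 of the remaining 17 chips are red.
P = 8/17 × 7/16 = 56/272 = 7/34.

7/34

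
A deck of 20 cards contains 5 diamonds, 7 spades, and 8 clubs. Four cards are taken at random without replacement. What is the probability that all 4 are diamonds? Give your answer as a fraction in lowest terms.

P(every draw is a diamond) = 5/20 × 4/19 × 3/18 × 2/17 = 120/116280 = 1/969.

1/969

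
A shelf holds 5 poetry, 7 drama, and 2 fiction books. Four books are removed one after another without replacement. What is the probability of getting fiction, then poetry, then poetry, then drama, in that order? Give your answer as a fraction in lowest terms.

5/429

Multiply the probability of each draw given the previous ones:
P = 2/14 × 5/13 × 4/12 × 7/11 = 280/24024 = 5/429.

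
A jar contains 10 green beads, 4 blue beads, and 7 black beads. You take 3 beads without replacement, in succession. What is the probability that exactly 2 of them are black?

One ordering (black drawn first) has probability 7/21 × 6/20 × 14/19 = 588/7980 = 7/95.
There are C(3,2) = 3 such orderings, each equally likely, so P = 3 × 7/95 = 21/95.

21/95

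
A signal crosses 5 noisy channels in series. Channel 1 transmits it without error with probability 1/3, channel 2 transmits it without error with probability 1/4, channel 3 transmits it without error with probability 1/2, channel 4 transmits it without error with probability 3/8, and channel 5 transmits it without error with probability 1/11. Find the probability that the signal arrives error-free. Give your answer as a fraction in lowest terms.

1/704

Each stage is reached only if all earlier stages succeed, so
P = 1/3 × 1/4 × 1/2 × 3/8 × 1/11 = 3/2112 = 1/704.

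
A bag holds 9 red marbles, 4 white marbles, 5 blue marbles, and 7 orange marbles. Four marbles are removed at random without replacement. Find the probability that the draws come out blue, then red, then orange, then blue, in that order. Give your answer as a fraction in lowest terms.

21/5060

Each draw changes the counts, so multiply the conditional probabilities along the sequence:
P = 5/25 × 9/24 × 7/23 × 4/22 = 1260/303600 = 21/5060.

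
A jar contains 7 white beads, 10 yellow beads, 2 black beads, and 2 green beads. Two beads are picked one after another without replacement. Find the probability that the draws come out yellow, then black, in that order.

1/21

Multiply the probability of each draw given the previous ones:
P = 10/21 × 2/20 = 20/420 = 1/21.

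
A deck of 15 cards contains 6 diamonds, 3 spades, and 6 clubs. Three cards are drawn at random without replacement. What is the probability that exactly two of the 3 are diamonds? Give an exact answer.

One ordering (diamonds drawn first) has probability 6/15 × 5/14 × 9/13 = 270/2730 = 9/91.
There are C(3,2) = 3 such orderings, each equally likely, so P = 3 × 9/91 = 27/91.

27/91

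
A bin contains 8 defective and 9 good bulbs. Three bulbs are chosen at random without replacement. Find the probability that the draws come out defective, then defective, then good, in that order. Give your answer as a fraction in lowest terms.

Chain rule:
P = 8/17 × 7/16 × 9/15 = 504/4080 = 21/170.

21/170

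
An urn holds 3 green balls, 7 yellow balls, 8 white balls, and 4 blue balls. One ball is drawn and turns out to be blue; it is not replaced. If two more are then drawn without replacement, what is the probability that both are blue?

With the first ball removed, 3 blue remain out of 21.
P = 3/21 × 2/20 = 6/420 = 1/70.

1/70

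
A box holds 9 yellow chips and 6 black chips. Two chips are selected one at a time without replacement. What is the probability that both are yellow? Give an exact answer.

12/35

P(all yellow) = 9/15 × 8/14 = 72/210 = 12/35.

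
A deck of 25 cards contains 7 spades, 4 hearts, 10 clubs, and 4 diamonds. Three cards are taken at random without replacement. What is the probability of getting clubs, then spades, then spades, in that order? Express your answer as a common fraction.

Each draw changes the counts, so multiply the conditional probabilities along the sequence:
P = 10/25 × 7/24 × 6/23 = 420/13800 = 7/230.

7/230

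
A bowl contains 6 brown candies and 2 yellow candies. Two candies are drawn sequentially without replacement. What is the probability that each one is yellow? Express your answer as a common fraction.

1/28

P(all yellow) = 2/8 × 1/7 = 2/56 = 1/28.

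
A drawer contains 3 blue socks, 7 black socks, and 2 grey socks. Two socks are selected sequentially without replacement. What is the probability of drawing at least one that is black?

28/33

P(no black) = 5/12 × 4/11 = 20/132 = 5/33.
P(at least one) = 1 − 5/33 = 28/33.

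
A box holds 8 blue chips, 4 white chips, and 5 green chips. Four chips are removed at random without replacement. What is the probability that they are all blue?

1/34

P(all blue) = 8/17 × 7/16 × 6/15 × 5/14 = 1680/57120 = 1/34.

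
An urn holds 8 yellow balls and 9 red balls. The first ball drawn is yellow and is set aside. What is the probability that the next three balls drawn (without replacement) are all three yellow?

After the first draw, 7 of the remaining 16 balls are yellow.
P = 7/16 × 6/15 × 5/14 = 210/3360 = 1/16.

1/16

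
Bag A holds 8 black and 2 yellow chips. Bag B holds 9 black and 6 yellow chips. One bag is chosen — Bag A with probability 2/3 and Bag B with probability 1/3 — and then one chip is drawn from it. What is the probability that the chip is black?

From Bag A: P(black) = 8/10.
From Bag B: P(black) = 9/15.
Total probability = (2/3)(8/10) + (1/3)(9/15) = 11/15.

11/15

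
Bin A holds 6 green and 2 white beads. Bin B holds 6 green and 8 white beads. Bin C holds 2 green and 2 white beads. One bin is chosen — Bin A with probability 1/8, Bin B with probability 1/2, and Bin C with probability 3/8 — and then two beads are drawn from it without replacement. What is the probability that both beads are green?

From Bin A: P(both green) = (6/8)(5/7) = 15/28.
From Bin B: P(both green) = (6/14)(5/13) = 15/91.
From Bin C: P(both green) = (2/4)(1/3) = 1/6.
Total probability = (1/8)(15/28) + (1/2)(15/91) + (3/8)(1/6) = 617/2912.

617/2912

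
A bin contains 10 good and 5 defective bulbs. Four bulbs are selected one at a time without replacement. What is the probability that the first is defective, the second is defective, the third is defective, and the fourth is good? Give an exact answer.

Multiply the probability of each draw given the previous ones:
P = 5/15 × 4/14 × 3/13 × 10/12 = 600/32760 = 5/273.

5/273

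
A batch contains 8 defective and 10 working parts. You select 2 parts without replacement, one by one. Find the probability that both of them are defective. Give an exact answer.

P = 8/18 × 7/17 = 56/306 = 28/153.

28/153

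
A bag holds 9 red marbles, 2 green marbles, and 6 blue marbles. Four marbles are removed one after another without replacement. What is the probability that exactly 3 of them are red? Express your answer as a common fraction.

One ordering (red drawn first) has probability 9/17 × 8/16 × 7/15 × 8/14 = 4032/57120 = 6/85.
There are C(4,3) = 4 such orderings, each equally likely, so P = 4 × 6/85 = 24/85.

24/85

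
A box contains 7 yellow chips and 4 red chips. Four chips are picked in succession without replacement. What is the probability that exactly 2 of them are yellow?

21/55

One ordering (yellow drawn first) has probability 7/11 × 6/10 × 4/9 × 3/8 = 504/7920 = 7/110.
There are C(4,2) = 6 such orderings, each equally likely, so P = 6 × 7/110 = 21/55.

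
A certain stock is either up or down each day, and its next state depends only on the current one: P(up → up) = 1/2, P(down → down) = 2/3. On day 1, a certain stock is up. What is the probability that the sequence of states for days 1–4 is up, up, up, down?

Day 1 is given. For each transition, use the conditional probability from the current state:
P(up | up) = 1/2; P(up | up) = 1/2; P(down | up) = 1/2.
P = 1/2 × 1/2 × 1/2 = 1/8.

1/8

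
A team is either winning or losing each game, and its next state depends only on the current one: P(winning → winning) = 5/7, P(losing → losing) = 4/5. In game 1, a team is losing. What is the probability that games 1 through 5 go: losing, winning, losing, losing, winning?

Game 1 is given. For each transition, use the conditional probability from the current state:
P(winning | losing) = 1/5; P(losing | winning) = 2/7; P(losing | losing) = 4/5; P(winning | losing) = 1/5.
P = 1/5 × 2/7 × 4/5 × 1/5 = 8/875.

8/875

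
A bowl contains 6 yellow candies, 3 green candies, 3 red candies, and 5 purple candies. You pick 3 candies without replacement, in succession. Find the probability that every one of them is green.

1/680

P(every draw is green) = 3/17 × 2/16 × 1/15 = 6/4080 = 1/680.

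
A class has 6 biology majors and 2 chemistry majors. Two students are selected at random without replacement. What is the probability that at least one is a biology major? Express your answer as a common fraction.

P(no biology majors) = 2/8 × 1/7 = 2/56 = 1/28.
P(at least one) = 1 − 1/28 = 27/28.

27/28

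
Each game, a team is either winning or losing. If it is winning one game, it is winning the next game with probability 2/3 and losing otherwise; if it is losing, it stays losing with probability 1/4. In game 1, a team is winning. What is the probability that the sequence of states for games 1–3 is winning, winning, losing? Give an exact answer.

Game 1 is given. For each transition, use the conditional probability from the current state:
P(winning | winning) = 2/3; P(losing | winning) = 1/3.
P = 2/3 × 1/3 = 2/9.

2/9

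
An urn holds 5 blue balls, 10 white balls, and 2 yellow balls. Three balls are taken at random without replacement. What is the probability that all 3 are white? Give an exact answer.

3/17

P(every draw is white) = 10/17 × 9/16 × 8/15 = 720/4080 = 3/17.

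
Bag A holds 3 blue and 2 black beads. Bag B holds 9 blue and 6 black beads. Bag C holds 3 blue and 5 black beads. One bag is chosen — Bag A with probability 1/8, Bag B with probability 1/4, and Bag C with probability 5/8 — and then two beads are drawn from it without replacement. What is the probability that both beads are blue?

213/1120

From Bag A: P(both blue) = (3/5)(2/4) = 3/10.
From Bag B: P(both blue) = (9/15)(8/14) = 12/35.
From Bag C: P(both blue) = (3/8)(2/7) = 3/28.
Total probability = (1/8)(3/10) + (1/4)(12/35) + (5/8)(3/28) = 213/1120.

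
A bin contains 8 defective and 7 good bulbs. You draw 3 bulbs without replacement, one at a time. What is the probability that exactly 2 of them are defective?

28/65

One ordering (defective drawn first) has probability 8/15 × 7/14 × 7/13 = 392/2730 = 28/195.
There are C(3,2) = 3 such orderings, each equally likely, so P = 3 × 28/195 = 28/65.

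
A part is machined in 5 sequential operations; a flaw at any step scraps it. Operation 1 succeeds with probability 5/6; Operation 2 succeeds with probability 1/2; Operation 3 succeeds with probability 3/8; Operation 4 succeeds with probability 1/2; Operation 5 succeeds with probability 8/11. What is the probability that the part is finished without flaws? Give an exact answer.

Multiplying along the chain,
P = 5/6 × 1/2 × 3/8 × 1/2 × 8/11 = 120/2112 = 5/88.

5/88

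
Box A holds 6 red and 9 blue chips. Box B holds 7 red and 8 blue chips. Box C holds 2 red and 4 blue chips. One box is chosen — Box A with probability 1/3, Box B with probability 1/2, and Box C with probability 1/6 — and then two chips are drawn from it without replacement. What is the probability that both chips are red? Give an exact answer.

10/63

From Box A: P(both red) = (6/15)(5/14) = 1/7.
From Box B: P(both red) = (7/15)(6/14) = 1/5.
From Box C: P(both red) = (2/6)(1/5) = 1/15.
Total probability = (1/3)(1/7) + (1/2)(1/5) + (1/6)(1/15) = 10/63.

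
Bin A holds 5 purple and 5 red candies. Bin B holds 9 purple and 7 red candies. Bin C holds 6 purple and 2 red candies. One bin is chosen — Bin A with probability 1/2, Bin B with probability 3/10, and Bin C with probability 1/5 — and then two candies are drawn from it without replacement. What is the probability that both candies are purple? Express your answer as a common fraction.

971/3150

From Bin A: P(both purple) = (5/10)(4/9) = 2/9.
From Bin B: P(both purple) = (9/16)(8/15) = 3/10.
From Bin C: P(both purple) = (6/8)(5/7) = 15/28.
Total probability = (1/2)(2/9) + (3/10)(3/10) + (1/5)(15/28) = 971/3150.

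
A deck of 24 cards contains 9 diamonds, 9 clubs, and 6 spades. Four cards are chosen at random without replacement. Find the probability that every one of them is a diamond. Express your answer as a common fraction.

P(all diamonds) = 9/24 × 8/23 × 7/22 × 6/21 = 3024/255024 = 3/253.

3/253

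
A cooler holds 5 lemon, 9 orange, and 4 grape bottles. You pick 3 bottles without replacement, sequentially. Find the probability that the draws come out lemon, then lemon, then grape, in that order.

Each draw changes the counts, so multiply the conditional probabilities along the sequence:
P = 5/18 × 4/17 × 4/16 = 80/4896 = 5/306.

5/306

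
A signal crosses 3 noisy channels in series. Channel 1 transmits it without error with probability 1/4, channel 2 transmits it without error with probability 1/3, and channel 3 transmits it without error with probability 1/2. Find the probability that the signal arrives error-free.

Multiplying along the chain,
P = 1/4 × 1/3 × 1/2 = 1/24.

1/24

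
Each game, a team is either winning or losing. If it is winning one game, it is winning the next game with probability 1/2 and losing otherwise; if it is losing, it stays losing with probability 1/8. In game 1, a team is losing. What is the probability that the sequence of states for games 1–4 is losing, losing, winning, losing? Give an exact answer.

Game 1 is given. For each transition, use the conditional probability from the current state:
P(losing | losing) = 1/8; P(winning | losing) = 7/8; P(losing | winning) = 1/2.
P = 1/8 × 7/8 × 1/2 = 7/128.

7/128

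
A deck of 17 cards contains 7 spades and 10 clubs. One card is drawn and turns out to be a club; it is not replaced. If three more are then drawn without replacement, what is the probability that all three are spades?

1/16

With the first card removed, 7 spades remain out of 16.
P = 7/16 × 6/15 × 5/14 = 210/3360 = 1/16.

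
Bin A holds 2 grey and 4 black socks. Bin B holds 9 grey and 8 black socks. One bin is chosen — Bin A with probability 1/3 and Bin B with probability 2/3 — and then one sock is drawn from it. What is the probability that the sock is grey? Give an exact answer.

71/153

From Bin A: P(grey) = 2/6.
From Bin B: P(grey) = 9/17.
Total probability = (1/3)(2/6) + (2/3)(9/17) = 71/153.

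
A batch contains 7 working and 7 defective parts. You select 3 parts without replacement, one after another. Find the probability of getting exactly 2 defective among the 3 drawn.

21/52

One ordering (defective drawn first) has probability 7/14 × 6/13 × 7/12 = 294/2184 = 7/52.
There are C(3,2) = 3 such orderings, each equally likely, so P = 3 × 7/52 = 21/52.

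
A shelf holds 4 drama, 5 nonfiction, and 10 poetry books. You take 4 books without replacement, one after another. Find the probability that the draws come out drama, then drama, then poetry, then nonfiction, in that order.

Multiply the probability of each draw given the previous ones:
P = 4/19 × 3/18 × 10/17 × 5/16 = 600/93024 = 25/3876.

25/3876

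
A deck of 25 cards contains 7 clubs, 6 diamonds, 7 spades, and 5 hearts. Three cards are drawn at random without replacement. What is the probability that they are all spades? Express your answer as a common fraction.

P = 7/25 × 6/24 × 5/23 = 210/13800 = 7/460.

7/460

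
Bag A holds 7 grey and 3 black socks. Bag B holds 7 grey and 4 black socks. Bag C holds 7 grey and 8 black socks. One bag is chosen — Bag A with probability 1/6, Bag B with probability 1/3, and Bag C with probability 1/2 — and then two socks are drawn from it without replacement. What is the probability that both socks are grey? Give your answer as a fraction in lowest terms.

151/495

From Bag A: P(both grey) = (7/10)(6/9) = 7/15.
From Bag B: P(both grey) = (7/11)(6/10) = 21/55.
From Bag C: P(both grey) = (7/15)(6/14) = 1/5.
Total probability = (1/6)(7/15) + (1/3)(21/55) + (1/2)(1/5) = 151/495.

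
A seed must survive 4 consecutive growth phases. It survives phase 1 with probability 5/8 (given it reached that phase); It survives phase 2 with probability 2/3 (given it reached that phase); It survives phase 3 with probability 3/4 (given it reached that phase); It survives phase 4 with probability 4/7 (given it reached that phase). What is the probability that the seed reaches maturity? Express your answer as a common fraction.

The events are sequential, so multiply the conditional probabilities:
P = 5/8 × 2/3 × 3/4 × 4/7 = 120/672 = 5/28.

5/28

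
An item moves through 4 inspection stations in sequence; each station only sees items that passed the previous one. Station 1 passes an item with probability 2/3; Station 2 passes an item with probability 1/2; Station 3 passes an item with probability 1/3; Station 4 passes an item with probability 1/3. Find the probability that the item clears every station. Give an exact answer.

The events are sequential, so multiply the conditional probabilities:
P = 2/3 × 1/2 × 1/3 × 1/3 = 2/54 = 1/27.

1/27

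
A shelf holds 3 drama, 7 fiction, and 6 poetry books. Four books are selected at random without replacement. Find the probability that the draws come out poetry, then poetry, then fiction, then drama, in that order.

Multiply the probability of each draw given the previous ones:
P = 6/16 × 5/15 × 7/14 × 3/13 = 630/43680 = 3/208.

3/208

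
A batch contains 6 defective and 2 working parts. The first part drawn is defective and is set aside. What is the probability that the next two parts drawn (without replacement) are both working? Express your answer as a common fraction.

After the first draw, 2 of the remaining 7 parts are working.
P = 2/7 × 1/6 = 2/42 = 1/21.

1/21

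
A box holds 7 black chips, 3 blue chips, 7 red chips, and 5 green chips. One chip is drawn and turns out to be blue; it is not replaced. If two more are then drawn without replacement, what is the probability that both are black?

1/10

After the first draw, 7 of the remaining 21 chips are black.
P = 7/21 × 6/20 = 42/420 = 1/10.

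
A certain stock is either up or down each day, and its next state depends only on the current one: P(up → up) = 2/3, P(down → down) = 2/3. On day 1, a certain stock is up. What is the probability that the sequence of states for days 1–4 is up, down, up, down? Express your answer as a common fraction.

1/27

Day 1 is given. For each transition, use the conditional probability from the current state:
P(down | up) = 1/3; P(up | down) = 1/3; P(down | up) = 1/3.
P = 1/3 × 1/3 × 1/3 = 1/27.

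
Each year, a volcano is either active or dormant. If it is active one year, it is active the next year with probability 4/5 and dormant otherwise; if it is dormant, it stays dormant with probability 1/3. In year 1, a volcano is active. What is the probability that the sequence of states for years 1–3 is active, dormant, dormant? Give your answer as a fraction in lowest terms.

1/15

Year 1 is given. For each transition, use the conditional probability from the current state:
P(dormant | active) = 1/5; P(dormant | dormant) = 1/3.
P = 1/5 × 1/3 = 1/15.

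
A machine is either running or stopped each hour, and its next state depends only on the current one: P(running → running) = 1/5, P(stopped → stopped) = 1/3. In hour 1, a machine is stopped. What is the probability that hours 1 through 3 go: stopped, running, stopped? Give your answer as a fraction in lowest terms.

Hour 1 is given. For each transition, use the conditional probability from the current state:
P(running | stopped) = 2/3; P(stopped | running) = 4/5.
P = 2/3 × 4/5 = 8/15.

8/15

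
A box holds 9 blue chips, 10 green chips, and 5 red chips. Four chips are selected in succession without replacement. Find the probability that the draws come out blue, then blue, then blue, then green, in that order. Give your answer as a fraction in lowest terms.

Multiply the probability of each draw given the previous ones:
P = 9/24 × 8/23 × 7/22 × 10/21 = 5040/255024 = 5/253.

5/253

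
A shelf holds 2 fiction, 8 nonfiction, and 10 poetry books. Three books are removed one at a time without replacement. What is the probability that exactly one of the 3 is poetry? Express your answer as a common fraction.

15/38

One ordering (poetry drawn first) has probability 10/20 × 10/19 × 9/18 = 900/6840 = 5/38.
There are C(3,1) = 3 such orderings, each equally likely, so P = 3 × 5/38 = 15/38.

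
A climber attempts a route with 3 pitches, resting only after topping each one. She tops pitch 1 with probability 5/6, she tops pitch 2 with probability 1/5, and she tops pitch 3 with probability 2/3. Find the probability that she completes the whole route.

Multiplying along the chain,
P = 5/6 × 1/5 × 2/3 = 10/90 = 1/9.

1/9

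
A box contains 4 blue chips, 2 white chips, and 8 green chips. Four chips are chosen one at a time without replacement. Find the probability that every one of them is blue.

1/1001

P(every draw is blue) = 4/14 × 3/13 × 2/12 × 1/11 = 24/24024 = 1/1001.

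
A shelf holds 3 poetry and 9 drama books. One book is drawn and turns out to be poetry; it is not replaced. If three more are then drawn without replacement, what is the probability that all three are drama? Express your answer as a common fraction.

With the first book removed, 9 drama remain out of 11.
P = 9/11 × 8/10 × 7/9 = 504/990 = 28/55.

28/55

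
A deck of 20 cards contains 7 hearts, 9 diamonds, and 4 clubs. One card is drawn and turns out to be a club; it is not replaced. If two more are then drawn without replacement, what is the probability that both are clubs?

1/57

After the first draw, 3 of the remaining 19 cards are clubs.
P = 3/19 × 2/18 = 6/342 = 1/57.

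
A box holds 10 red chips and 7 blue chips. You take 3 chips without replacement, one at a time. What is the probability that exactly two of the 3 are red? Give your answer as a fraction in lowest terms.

63/136

One ordering (red drawn first) has probability 10/17 × 9/16 × 7/15 = 630/4080 = 21/136.
There are C(3,2) = 3 such orderings, each equally likely, so P = 3 × 21/136 = 63/136.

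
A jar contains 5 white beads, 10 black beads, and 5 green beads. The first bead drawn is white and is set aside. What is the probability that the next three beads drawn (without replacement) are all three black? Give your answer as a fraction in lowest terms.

40/323

After the first draw, 10 of the remaining 19 beads are black.
P = 10/19 × 9/18 × 8/17 = 720/5814 = 40/323.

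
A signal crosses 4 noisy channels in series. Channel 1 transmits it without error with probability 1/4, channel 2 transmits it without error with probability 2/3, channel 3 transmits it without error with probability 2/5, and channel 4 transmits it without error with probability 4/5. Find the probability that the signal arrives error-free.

4/75

Multiplying along the chain,
P = 1/4 × 2/3 × 2/5 × 4/5 = 16/300 = 4/75.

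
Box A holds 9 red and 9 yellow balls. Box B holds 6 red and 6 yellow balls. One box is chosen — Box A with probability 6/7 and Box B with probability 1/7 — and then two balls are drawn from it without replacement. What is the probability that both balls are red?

From Box A: P(both red) = (9/18)(8/17) = 4/17.
From Box B: P(both red) = (6/12)(5/11) = 5/22.
Total probability = (6/7)(4/17) + (1/7)(5/22) = 613/2618.

613/2618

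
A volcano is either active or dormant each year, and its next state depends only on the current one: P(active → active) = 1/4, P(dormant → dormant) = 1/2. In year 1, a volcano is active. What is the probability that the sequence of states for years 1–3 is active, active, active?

Year 1 is given. For each transition, use the conditional probability from the current state:
P(active | active) = 1/4; P(active | active) = 1/4.
P = 1/4 × 1/4 = 1/16.

1/16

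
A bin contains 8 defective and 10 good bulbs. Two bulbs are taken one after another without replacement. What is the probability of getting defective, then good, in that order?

Multiply the probability of each draw given the previous ones:
P = 8/18 × 10/17 = 80/306 = 40/153.

40/153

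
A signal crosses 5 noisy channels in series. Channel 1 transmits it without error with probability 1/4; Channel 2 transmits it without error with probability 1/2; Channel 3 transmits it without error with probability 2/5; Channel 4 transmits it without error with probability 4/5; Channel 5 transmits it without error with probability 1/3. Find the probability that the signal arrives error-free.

Multiplying along the chain,
P = 1/4 × 1/2 × 2/5 × 4/5 × 1/3 = 8/600 = 1/75.

1/75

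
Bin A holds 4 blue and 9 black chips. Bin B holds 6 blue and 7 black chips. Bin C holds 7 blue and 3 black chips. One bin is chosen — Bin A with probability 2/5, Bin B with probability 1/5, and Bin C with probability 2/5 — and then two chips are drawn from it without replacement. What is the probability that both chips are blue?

From Bin A: P(both blue) = (4/13)(3/12) = 1/13.
From Bin B: P(both blue) = (6/13)(5/12) = 5/26.
From Bin C: P(both blue) = (7/10)(6/9) = 7/15.
Total probability = (2/5)(1/13) + (1/5)(5/26) + (2/5)(7/15) = 499/1950.

499/1950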